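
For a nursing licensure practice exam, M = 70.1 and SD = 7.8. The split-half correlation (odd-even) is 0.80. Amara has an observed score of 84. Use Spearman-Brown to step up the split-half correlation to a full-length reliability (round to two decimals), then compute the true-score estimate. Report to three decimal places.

82.471

Spearman-Brown: ρ = 2r/(1 + r) = 2(0.80)/(1 + 0.80) = 1.600/1.80 = 0.8889 → 0.89
Regress the observed score toward the mean by the unreliability: T̂ = 0.89·84 + 0.11·70.1 = 74.76 + 7.711 = 82.4710.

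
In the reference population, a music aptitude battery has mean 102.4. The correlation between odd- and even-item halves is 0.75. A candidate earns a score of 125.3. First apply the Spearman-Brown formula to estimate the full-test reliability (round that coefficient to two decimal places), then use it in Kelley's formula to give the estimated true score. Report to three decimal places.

Spearman-Brown: ρ = 2r/(1 + r) = 2(0.75)/(1 + 0.75) = 1.500/1.75 = 0.8571 → 0.86
T̂ = ρX + (1 − ρ)μ
  = 0.86 × 125.3 + 0.14 × 102.4
  = 107.758 + 14.336
  = 122.0940
  ≈ 122.094

122.094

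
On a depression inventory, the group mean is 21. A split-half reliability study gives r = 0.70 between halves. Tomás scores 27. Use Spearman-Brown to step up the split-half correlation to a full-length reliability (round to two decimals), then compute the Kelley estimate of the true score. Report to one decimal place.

25.9

Spearman-Brown: ρ = 2r/(1 + r) = 2(0.70)/(1 + 0.70) = 1.400/1.70 = 0.8235 → 0.82
T̂ = 0.82(27) + 0.18(21) = 22.14 + 3.78 = 25.92 → 25.9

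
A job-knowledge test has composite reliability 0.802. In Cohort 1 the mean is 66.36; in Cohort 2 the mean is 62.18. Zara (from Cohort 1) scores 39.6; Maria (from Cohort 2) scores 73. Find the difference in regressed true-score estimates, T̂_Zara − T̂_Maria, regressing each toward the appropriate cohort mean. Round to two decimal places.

-25.96

T̂_Zara = 0.802(39.6) + 0.198(66.36) = 44.8985
T̂_Maria = 0.802(73) + 0.198(62.18) = 70.8576
Difference = 44.8985 − 70.8576 = -25.9592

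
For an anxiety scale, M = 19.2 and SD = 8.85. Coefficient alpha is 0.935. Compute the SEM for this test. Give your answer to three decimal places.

SEM = SD · √(1 − ρ) = 8.85 × √0.065 = 8.85 × 0.2550 = 2.2563

2.256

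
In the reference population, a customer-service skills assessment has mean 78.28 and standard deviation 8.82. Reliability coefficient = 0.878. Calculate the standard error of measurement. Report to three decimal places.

SEM = SD · √(1 − ρ) = 8.82 × √0.122 = 8.82 × 0.3493 = 3.0807

3.081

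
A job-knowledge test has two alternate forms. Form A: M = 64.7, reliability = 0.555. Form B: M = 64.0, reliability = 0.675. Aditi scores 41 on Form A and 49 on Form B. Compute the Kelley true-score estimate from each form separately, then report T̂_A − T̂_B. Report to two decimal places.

-2.33

T̂_A = 0.555(41) + 0.445(64.7) = 51.5465
T̂_B = 0.675(49) + 0.325(64.0) = 53.8750
T̂_A − T̂_B = -2.3285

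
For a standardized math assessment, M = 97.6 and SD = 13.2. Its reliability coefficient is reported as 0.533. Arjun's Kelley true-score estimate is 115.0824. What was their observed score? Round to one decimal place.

T̂ = ρX + (1 − ρ)μ  ⇒  X = (T̂ − (1 − ρ)μ) / ρ
X = (115.0824 − 0.467 × 97.6) / 0.533 = (115.0824 − 45.5792) / 0.533 = 69.5032 / 0.533 = 130.400

130.4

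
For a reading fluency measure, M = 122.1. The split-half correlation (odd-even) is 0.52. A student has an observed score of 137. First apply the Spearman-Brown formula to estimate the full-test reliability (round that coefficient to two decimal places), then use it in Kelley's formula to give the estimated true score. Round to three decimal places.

132.232

Spearman-Brown: ρ = 2r/(1 + r) = 2(0.52)/(1 + 0.52) = 1.040/1.52 = 0.6842 → 0.68
T̂ = 0.68(137) + 0.32(122.1) = 93.16 + 39.072 = 132.2320 → 132.232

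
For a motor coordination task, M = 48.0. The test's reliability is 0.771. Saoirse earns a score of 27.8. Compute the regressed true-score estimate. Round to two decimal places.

T̂ = 0.771(27.8) + 0.229(48.0) = 21.4338 + 10.9920 = 32.426 → 32.43

32.43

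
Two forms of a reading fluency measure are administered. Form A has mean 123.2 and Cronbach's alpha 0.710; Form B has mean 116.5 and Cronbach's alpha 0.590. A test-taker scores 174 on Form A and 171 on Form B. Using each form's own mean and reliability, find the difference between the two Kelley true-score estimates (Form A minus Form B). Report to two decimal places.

T̂_A = 0.710(174) + 0.290(123.2) = 159.2680
T̂_B = 0.590(171) + 0.410(116.5) = 148.6550
T̂_A − T̂_B = 10.6130

10.61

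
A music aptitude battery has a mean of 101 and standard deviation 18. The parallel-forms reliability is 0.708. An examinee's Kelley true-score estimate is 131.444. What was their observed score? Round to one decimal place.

T̂ = ρX + (1 − ρ)μ  ⇒  X = (T̂ − (1 − ρ)μ) / ρ
X = (131.444 − 0.292 × 101) / 0.708 = (131.444 − 29.492) / 0.708 = 101.952 / 0.708 = 144.000

144.0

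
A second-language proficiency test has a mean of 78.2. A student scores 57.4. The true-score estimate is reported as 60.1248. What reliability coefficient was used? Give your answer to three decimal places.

0.869

T̂ = ρX + (1 − ρ)μ  ⇒  T̂ − μ = ρ(X − μ)
ρ = (T̂ − μ)/(X − μ) = (60.1248 − 78.2) / (57.4 − 78.2) = -18.0752 / -20.8 = 0.86900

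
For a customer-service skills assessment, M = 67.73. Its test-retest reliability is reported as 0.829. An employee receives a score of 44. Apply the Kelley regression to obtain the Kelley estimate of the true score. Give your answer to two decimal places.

48.06

T̂ = 0.829(44) + 0.171(67.73) = 36.476 + 11.58183 = 48.058 → 48.06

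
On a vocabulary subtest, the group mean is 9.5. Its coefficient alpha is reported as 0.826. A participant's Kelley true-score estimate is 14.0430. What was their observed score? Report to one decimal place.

15.0

T̂ = ρX + (1 − ρ)μ  ⇒  X = (T̂ − (1 − ρ)μ) / ρ
X = (14.0430 − 0.174 × 9.5) / 0.826 = (14.0430 − 1.6530) / 0.826 = 12.3900 / 0.826 = 15.000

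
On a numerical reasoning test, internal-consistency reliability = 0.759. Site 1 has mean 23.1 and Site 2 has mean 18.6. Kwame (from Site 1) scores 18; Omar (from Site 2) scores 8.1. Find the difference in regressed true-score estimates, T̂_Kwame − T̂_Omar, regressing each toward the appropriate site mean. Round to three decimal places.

T̂_Kwame = 0.759(18) + 0.241(23.1) = 19.22910
T̂_Omar = 0.759(8.1) + 0.241(18.6) = 10.63050
Difference = 19.22910 − 10.63050 = 8.59860

8.599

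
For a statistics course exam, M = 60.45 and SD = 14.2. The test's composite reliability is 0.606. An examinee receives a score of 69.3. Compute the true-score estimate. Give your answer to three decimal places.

T̂ = ρX + (1 − ρ)μ
  = 0.606 × 69.3 + 0.394 × 60.45
  = 41.9958 + 23.81730
  = 65.8131
  ≈ 65.813

65.813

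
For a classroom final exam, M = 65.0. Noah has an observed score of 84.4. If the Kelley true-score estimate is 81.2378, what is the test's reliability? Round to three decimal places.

0.837

T̂ = ρX + (1 − ρ)μ  ⇒  T̂ − μ = ρ(X − μ)
ρ = (T̂ − μ)/(X − μ) = (81.2378 − 65.0) / (84.4 − 65.0) = 16.2378 / 19.4 = 0.83700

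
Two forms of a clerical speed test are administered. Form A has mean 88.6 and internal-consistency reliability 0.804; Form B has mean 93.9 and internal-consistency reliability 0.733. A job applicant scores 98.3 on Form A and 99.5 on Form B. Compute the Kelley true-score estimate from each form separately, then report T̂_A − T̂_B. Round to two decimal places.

T̂_A = 0.804(98.3) + 0.196(88.6) = 96.3988
T̂_B = 0.733(99.5) + 0.267(93.9) = 98.0048
T̂_A − T̂_B = -1.6060

-1.61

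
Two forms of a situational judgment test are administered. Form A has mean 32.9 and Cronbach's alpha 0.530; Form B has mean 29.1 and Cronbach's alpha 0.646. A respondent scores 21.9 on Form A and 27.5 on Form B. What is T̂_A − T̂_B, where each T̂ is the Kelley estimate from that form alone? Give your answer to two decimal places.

-1.00

T̂_A = 0.530(21.9) + 0.470(32.9) = 27.0700
T̂_B = 0.646(27.5) + 0.354(29.1) = 28.0664
T̂_A − T̂_B = -0.9964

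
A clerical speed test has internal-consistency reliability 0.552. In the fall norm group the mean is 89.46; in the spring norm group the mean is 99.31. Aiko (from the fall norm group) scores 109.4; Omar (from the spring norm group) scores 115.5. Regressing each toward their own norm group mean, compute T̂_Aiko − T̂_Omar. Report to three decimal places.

T̂_Aiko = 0.552(109.4) + 0.448(89.46) = 100.46688
T̂_Omar = 0.552(115.5) + 0.448(99.31) = 108.24688
Difference = 100.46688 − 108.24688 = -7.78000

-7.780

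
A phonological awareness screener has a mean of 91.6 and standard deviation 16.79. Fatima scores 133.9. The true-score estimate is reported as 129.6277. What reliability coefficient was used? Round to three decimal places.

T̂ = ρX + (1 − ρ)μ  ⇒  T̂ − μ = ρ(X − μ)
ρ = (T̂ − μ)/(X − μ) = (129.6277 − 91.6) / (133.9 − 91.6) = 38.0277 / 42.3 = 0.89900

0.899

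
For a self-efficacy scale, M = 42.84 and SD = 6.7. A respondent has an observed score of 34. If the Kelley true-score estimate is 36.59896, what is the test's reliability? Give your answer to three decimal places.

0.706

T̂ = ρX + (1 − ρ)μ  ⇒  T̂ − μ = ρ(X − μ)
ρ = (T̂ − μ)/(X − μ) = (36.59896 − 42.84) / (34 − 42.84) = -6.24104 / -8.84 = 0.70600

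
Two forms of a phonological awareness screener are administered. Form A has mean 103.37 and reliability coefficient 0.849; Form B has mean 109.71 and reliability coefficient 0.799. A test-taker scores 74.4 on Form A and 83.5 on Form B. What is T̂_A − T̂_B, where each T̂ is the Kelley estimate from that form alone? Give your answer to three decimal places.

T̂_A = 0.849(74.4) + 0.151(103.37) = 78.77447
T̂_B = 0.799(83.5) + 0.201(109.71) = 88.76821
T̂_A − T̂_B = -9.99374

-9.994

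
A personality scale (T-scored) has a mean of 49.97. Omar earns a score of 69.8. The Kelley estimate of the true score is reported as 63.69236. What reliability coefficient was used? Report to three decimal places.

T̂ = ρX + (1 − ρ)μ  ⇒  T̂ − μ = ρ(X − μ)
ρ = (T̂ − μ)/(X − μ) = (63.69236 − 49.97) / (69.8 − 49.97) = 13.72236 / 19.83 = 0.69200

0.692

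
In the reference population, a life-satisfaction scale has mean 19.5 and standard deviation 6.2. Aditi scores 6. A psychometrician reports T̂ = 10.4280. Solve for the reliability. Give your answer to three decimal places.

0.672

T̂ = ρX + (1 − ρ)μ  ⇒  T̂ − μ = ρ(X − μ)
ρ = (T̂ − μ)/(X − μ) = (10.4280 − 19.5) / (6 − 19.5) = -9.0720 / -13.5 = 0.67200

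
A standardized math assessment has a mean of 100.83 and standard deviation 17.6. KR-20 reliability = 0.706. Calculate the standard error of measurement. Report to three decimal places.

9.543

SEM = SD · √(1 − ρ) = 17.6 × √0.294 = 17.6 × 0.5422 = 9.5430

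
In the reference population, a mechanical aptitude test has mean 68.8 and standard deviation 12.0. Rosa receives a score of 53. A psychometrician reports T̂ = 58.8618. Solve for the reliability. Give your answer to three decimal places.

T̂ = ρX + (1 − ρ)μ  ⇒  T̂ − μ = ρ(X − μ)
ρ = (T̂ − μ)/(X − μ) = (58.8618 − 68.8) / (53 − 68.8) = -9.9382 / -15.8 = 0.62900

0.629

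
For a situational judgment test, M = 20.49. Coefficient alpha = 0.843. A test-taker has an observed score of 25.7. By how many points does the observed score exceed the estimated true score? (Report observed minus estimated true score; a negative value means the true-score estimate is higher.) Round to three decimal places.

Weight the observed score by reliability and the mean by (1 − reliability): T̂ = 0.843·25.7 + 0.157·20.49 = 21.6651 + 3.21693 = 24.88203.
X − T̂ = 25.7 − 24.8820 = 0.8180 → 0.818

0.818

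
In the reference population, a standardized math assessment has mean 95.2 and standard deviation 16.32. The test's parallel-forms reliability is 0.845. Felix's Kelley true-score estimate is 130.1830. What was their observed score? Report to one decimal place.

T̂ = ρX + (1 − ρ)μ  ⇒  X = (T̂ − (1 − ρ)μ) / ρ
X = (130.1830 − 0.155 × 95.2) / 0.845 = (130.1830 − 14.7560) / 0.845 = 115.4270 / 0.845 = 136.600

136.6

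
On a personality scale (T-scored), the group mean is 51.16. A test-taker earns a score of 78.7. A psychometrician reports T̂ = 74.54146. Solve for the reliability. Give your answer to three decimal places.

T̂ = ρX + (1 − ρ)μ  ⇒  T̂ − μ = ρ(X − μ)
ρ = (T̂ − μ)/(X − μ) = (74.54146 − 51.16) / (78.7 − 51.16) = 23.38146 / 27.54 = 0.84900

0.849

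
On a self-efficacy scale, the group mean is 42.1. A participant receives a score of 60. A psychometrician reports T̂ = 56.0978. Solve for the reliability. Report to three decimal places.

0.782

T̂ = ρX + (1 − ρ)μ  ⇒  T̂ − μ = ρ(X − μ)
ρ = (T̂ − μ)/(X − μ) = (56.0978 − 42.1) / (60 − 42.1) = 13.9978 / 17.9 = 0.78200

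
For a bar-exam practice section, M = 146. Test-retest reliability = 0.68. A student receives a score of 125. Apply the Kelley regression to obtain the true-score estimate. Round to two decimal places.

Kelley's formula gives T̂ = 0.68·125 + 0.32·146 = 85.00 + 46.72 = 131.720.

131.72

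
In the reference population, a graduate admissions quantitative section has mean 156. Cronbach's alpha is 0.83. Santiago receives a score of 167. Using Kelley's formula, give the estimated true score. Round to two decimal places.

T̂ = ρX + (1 − ρ)μ
  = 0.83 × 167 + 0.17 × 156
  = 138.61 + 26.52
  = 165.130
  ≈ 165.13

165.13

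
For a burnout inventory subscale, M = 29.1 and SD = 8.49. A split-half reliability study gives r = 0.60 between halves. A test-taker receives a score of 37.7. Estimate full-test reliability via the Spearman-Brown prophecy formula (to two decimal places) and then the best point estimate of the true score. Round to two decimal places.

35.55

Spearman-Brown: ρ = 2r/(1 + r) = 2(0.60)/(1 + 0.60) = 1.200/1.60 = 0.7500 → 0.75
T̂ = ρX + (1 − ρ)μ
  = 0.75 × 37.7 + 0.25 × 29.1
  = 28.275 + 7.275
  = 35.550
  ≈ 35.55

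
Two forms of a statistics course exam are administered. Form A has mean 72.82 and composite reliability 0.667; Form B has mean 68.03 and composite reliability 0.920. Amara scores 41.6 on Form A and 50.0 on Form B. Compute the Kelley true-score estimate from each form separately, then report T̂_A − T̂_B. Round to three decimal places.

0.554

T̂_A = 0.667(41.6) + 0.333(72.82) = 51.99626
T̂_B = 0.920(50.0) + 0.080(68.03) = 51.44240
T̂_A − T̂_B = 0.55386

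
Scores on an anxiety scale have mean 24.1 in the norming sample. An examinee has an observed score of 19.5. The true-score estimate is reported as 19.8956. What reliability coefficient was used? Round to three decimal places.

T̂ = ρX + (1 − ρ)μ  ⇒  T̂ − μ = ρ(X − μ)
ρ = (T̂ − μ)/(X − μ) = (19.8956 − 24.1) / (19.5 − 24.1) = -4.2044 / -4.6 = 0.91400

0.914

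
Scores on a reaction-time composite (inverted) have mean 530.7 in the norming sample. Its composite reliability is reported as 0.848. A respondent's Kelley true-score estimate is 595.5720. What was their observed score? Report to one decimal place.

T̂ = ρX + (1 − ρ)μ  ⇒  X = (T̂ − (1 − ρ)μ) / ρ
X = (595.5720 − 0.152 × 530.7) / 0.848 = (595.5720 − 80.6664) / 0.848 = 514.9056 / 0.848 = 607.200

607.2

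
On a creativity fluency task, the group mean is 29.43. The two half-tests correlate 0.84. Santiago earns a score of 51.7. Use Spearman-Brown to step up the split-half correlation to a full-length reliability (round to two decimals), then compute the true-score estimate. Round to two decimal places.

Spearman-Brown: ρ = 2r/(1 + r) = 2(0.84)/(1 + 0.84) = 1.680/1.84 = 0.9130 → 0.91
T̂ = ρX + (1 − ρ)μ
  = 0.91 × 51.7 + 0.09 × 29.43
  = 47.047 + 2.6487
  = 49.696
  ≈ 49.70

49.70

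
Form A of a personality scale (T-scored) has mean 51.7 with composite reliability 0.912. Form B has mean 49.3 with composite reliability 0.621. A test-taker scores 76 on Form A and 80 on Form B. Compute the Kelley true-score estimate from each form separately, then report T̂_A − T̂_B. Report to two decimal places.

T̂_A = 0.912(76) + 0.088(51.7) = 73.8616
T̂_B = 0.621(80) + 0.379(49.3) = 68.3647
T̂_A − T̂_B = 5.4969

5.50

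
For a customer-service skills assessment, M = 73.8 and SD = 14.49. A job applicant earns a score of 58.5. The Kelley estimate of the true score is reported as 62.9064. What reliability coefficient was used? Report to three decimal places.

0.712

T̂ = ρX + (1 − ρ)μ  ⇒  T̂ − μ = ρ(X − μ)
ρ = (T̂ − μ)/(X − μ) = (62.9064 − 73.8) / (58.5 − 73.8) = -10.8936 / -15.3 = 0.71200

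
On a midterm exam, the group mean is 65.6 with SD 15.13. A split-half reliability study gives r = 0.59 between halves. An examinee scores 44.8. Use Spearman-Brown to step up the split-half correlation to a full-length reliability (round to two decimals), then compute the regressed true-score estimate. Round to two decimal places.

50.21

Spearman-Brown: ρ = 2r/(1 + r) = 2(0.59)/(1 + 0.59) = 1.180/1.59 = 0.7421 → 0.74
Regress the observed score toward the mean by the unreliability: T̂ = 0.74·44.8 + 0.26·65.6 = 33.152 + 17.056 = 50.208.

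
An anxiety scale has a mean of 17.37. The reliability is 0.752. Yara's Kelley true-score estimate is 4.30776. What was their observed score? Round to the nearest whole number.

0

T̂ = ρX + (1 − ρ)μ  ⇒  X = (T̂ − (1 − ρ)μ) / ρ
X = (4.30776 − 0.248 × 17.37) / 0.752 = (4.30776 − 4.30776) / 0.752 = 0.00000 / 0.752 = 0.00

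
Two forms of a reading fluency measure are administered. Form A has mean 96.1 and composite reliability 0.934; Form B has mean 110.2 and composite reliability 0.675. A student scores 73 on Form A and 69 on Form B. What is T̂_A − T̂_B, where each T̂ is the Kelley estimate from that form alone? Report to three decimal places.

-7.865

T̂_A = 0.934(73) + 0.066(96.1) = 74.52460
T̂_B = 0.675(69) + 0.325(110.2) = 82.39000
T̂_A − T̂_B = -7.86540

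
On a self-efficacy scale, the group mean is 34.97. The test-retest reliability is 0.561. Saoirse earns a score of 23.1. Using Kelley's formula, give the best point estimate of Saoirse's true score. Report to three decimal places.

T̂ = 0.561(23.1) + 0.439(34.97) = 12.9591 + 15.35183 = 28.3109 → 28.311

28.311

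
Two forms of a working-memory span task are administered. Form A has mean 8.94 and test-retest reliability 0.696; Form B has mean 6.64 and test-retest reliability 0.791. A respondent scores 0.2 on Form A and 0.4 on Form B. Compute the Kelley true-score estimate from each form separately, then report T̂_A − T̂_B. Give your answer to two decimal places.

1.15

T̂_A = 0.696(0.2) + 0.304(8.94) = 2.8570
T̂_B = 0.791(0.4) + 0.209(6.64) = 1.7042
T̂_A − T̂_B = 1.1528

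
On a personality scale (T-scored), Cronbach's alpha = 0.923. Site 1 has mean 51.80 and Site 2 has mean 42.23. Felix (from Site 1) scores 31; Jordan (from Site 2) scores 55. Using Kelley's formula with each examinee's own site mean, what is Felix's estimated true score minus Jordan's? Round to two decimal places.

T̂_Felix = 0.923(31) + 0.077(51.80) = 32.6016
T̂_Jordan = 0.923(55) + 0.077(42.23) = 54.0167
Difference = 32.6016 − 54.0167 = -21.4151

-21.42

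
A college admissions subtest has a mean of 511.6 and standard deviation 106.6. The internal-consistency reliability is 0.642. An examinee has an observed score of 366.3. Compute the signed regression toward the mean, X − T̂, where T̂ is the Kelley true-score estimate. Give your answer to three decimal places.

-52.017

T̂ = 0.642(366.3) + 0.358(511.6) = 235.1646 + 183.1528 = 418.31740 → 418.3174
X − T̂ = 366.3 − 418.3174 = -52.0174 → -52.017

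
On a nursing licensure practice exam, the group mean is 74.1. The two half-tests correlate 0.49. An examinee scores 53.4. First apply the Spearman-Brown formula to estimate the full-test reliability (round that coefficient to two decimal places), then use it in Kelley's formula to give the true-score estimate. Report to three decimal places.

60.438

Spearman-Brown: ρ = 2r/(1 + r) = 2(0.49)/(1 + 0.49) = 0.980/1.49 = 0.6577 → 0.66
T̂ = ρX + (1 − ρ)μ
  = 0.66 × 53.4 + 0.34 × 74.1
  = 35.244 + 25.194
  = 60.4380
  ≈ 60.438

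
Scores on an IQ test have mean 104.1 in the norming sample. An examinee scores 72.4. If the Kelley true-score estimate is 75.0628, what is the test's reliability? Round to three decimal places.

T̂ = ρX + (1 − ρ)μ  ⇒  T̂ − μ = ρ(X − μ)
ρ = (T̂ − μ)/(X − μ) = (75.0628 − 104.1) / (72.4 − 104.1) = -29.0372 / -31.7 = 0.91600

0.916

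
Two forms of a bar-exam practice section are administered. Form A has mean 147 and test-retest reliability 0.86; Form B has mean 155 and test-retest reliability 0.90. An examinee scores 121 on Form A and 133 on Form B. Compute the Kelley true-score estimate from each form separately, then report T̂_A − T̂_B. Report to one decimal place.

T̂_A = 0.86(121) + 0.14(147) = 124.640
T̂_B = 0.90(133) + 0.10(155) = 135.200
T̂_A − T̂_B = -10.560

-10.6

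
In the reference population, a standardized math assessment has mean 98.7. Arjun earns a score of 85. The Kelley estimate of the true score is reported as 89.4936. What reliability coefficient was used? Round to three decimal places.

T̂ = ρX + (1 − ρ)μ  ⇒  T̂ − μ = ρ(X − μ)
ρ = (T̂ − μ)/(X − μ) = (89.4936 − 98.7) / (85 − 98.7) = -9.2064 / -13.7 = 0.67200

0.672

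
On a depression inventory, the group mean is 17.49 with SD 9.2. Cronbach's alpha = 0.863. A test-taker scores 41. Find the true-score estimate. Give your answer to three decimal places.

Weight the observed score by reliability and the mean by (1 − reliability): T̂ = 0.863·41 + 0.137·17.49 = 35.383 + 2.39613 = 37.7791.

37.779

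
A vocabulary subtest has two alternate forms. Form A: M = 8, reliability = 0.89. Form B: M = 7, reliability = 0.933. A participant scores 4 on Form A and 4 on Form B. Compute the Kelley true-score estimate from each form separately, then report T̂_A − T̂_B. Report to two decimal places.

T̂_A = 0.89(4) + 0.11(8) = 4.4400
T̂_B = 0.933(4) + 0.067(7) = 4.2010
T̂_A − T̂_B = 0.2390

0.24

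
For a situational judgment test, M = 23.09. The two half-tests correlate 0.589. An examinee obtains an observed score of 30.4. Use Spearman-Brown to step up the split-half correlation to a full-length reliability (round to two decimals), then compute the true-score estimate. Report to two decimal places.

28.50

Spearman-Brown: ρ = 2r/(1 + r) = 2(0.589)/(1 + 0.589) = 1.1780/1.589 = 0.7413 → 0.74
T̂ = ρX + (1 − ρ)μ
  = 0.74 × 30.4 + 0.26 × 23.09
  = 22.496 + 6.0034
  = 28.499
  ≈ 28.50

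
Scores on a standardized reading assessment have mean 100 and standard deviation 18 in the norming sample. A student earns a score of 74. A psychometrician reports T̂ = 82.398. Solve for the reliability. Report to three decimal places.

0.677

T̂ = ρX + (1 − ρ)μ  ⇒  T̂ − μ = ρ(X − μ)
ρ = (T̂ − μ)/(X − μ) = (82.398 − 100) / (74 − 100) = -17.602 / -26.0 = 0.67700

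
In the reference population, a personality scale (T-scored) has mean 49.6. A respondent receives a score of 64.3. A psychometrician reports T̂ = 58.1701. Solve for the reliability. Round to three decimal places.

0.583

T̂ = ρX + (1 − ρ)μ  ⇒  T̂ − μ = ρ(X − μ)
ρ = (T̂ − μ)/(X − μ) = (58.1701 − 49.6) / (64.3 − 49.6) = 8.5701 / 14.7 = 0.58300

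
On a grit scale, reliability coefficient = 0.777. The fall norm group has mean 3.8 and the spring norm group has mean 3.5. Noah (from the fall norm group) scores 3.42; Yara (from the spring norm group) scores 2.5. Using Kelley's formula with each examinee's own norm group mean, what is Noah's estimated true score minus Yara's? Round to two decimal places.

T̂_Noah = 0.777(3.42) + 0.223(3.8) = 3.5047
T̂_Yara = 0.777(2.5) + 0.223(3.5) = 2.7230
Difference = 3.5047 − 2.7230 = 0.7817

0.78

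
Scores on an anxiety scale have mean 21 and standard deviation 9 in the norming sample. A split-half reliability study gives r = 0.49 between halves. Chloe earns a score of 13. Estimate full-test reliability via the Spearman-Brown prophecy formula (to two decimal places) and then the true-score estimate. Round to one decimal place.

Spearman-Brown: ρ = 2r/(1 + r) = 2(0.49)/(1 + 0.49) = 0.980/1.49 = 0.6577 → 0.66
T̂ = ρX + (1 − ρ)μ
  = 0.66 × 13 + 0.34 × 21
  = 8.58 + 7.14
  = 15.72
  ≈ 15.7

15.7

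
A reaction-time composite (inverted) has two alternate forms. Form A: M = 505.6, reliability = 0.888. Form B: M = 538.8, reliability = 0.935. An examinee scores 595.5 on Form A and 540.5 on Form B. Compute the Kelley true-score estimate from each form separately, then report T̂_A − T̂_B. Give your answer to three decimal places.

T̂_A = 0.888(595.5) + 0.112(505.6) = 585.43120
T̂_B = 0.935(540.5) + 0.065(538.8) = 540.38950
T̂_A − T̂_B = 45.04170

45.042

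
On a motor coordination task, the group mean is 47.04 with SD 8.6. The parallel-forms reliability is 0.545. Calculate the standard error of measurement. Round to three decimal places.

SEM = SD · √(1 − ρ) = 8.6 × √0.455 = 8.6 × 0.6745 = 5.8010

5.801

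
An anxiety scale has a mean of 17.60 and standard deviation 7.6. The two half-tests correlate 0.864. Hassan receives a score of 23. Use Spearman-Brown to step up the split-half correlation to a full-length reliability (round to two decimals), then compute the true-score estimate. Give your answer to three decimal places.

Spearman-Brown: ρ = 2r/(1 + r) = 2(0.864)/(1 + 0.864) = 1.7280/1.864 = 0.9270 → 0.93
Kelley's formula gives T̂ = 0.93·23 + 0.07·17.60 = 21.39 + 1.2320 = 22.6220.

22.622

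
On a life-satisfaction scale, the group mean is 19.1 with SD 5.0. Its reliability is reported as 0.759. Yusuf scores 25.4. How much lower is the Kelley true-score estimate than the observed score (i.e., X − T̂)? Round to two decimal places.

1.52

T̂ = 0.759(25.4) + 0.241(19.1) = 19.2786 + 4.6031 = 23.8817 → 23.882
X − T̂ = 25.4 − 23.882 = 1.518 → 1.52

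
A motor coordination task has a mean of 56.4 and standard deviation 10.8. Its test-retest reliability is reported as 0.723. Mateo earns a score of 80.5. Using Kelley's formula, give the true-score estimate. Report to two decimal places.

Regress the observed score toward the mean by the unreliability: T̂ = 0.723·80.5 + 0.277·56.4 = 58.2015 + 15.6228 = 73.824.

73.82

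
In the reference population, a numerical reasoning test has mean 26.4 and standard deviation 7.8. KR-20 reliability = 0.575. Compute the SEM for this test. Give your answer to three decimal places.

5.085

SEM = SD · √(1 − ρ) = 7.8 × √0.425 = 7.8 × 0.6519 = 5.0850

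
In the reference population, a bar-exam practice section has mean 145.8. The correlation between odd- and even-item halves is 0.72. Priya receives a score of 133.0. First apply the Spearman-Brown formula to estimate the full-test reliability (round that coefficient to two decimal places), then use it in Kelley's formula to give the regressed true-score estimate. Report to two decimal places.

135.05

Spearman-Brown: ρ = 2r/(1 + r) = 2(0.72)/(1 + 0.72) = 1.440/1.72 = 0.8372 → 0.84
Kelley's formula gives T̂ = 0.84·133.0 + 0.16·145.8 = 111.720 + 23.328 = 135.048.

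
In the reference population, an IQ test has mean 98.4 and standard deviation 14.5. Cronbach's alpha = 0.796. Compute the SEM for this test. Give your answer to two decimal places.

SEM = SD · √(1 − ρ) = 14.5 × √0.204 = 14.5 × 0.4517 = 6.549

6.55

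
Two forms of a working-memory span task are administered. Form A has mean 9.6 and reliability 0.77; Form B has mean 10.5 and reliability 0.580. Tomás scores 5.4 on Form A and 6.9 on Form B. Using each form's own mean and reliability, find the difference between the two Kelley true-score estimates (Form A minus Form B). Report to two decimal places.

T̂_A = 0.77(5.4) + 0.23(9.6) = 6.3660
T̂_B = 0.580(6.9) + 0.420(10.5) = 8.4120
T̂_A − T̂_B = -2.0460

-2.05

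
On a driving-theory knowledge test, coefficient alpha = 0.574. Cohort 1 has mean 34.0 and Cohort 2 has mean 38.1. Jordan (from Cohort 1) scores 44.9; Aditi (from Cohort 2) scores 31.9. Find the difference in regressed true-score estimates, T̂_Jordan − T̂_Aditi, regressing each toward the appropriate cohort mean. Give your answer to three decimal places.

T̂_Jordan = 0.574(44.9) + 0.426(34.0) = 40.25660
T̂_Aditi = 0.574(31.9) + 0.426(38.1) = 34.54120
Difference = 40.25660 − 34.54120 = 5.71540

5.715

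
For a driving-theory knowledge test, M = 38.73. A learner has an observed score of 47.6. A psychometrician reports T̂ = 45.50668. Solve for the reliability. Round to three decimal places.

T̂ = ρX + (1 − ρ)μ  ⇒  T̂ − μ = ρ(X − μ)
ρ = (T̂ − μ)/(X − μ) = (45.50668 − 38.73) / (47.6 − 38.73) = 6.77668 / 8.87 = 0.76400

0.764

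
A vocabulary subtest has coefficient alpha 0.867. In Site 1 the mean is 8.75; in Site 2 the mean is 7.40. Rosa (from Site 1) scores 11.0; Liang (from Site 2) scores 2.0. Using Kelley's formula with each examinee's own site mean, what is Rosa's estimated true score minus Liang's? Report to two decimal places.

7.98

T̂_Rosa = 0.867(11.0) + 0.133(8.75) = 10.7007
T̂_Liang = 0.867(2.0) + 0.133(7.40) = 2.7182
Difference = 10.7007 − 2.7182 = 7.9825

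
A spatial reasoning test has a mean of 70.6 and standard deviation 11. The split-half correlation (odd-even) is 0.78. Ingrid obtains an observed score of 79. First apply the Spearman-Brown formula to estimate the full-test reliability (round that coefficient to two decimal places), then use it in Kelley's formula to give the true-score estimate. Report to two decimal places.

Spearman-Brown: ρ = 2r/(1 + r) = 2(0.78)/(1 + 0.78) = 1.560/1.78 = 0.8764 → 0.88
Regress the observed score toward the mean by the unreliability: T̂ = 0.88·79 + 0.12·70.6 = 69.52 + 8.472 = 77.992.

77.99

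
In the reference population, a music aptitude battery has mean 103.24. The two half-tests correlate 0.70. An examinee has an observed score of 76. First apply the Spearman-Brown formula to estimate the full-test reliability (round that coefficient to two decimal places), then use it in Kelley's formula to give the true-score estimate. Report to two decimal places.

80.90

Spearman-Brown: ρ = 2r/(1 + r) = 2(0.70)/(1 + 0.70) = 1.400/1.70 = 0.8235 → 0.82
T̂ = 0.82(76) + 0.18(103.24) = 62.32 + 18.5832 = 80.903 → 80.90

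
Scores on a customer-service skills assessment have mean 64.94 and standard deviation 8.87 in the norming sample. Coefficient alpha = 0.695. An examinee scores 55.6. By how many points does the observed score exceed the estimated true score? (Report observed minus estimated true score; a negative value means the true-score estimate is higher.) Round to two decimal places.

-2.85

Kelley's formula gives T̂ = 0.695·55.6 + 0.305·64.94 = 38.6420 + 19.80670 = 58.4487.
X − T̂ = 55.6 − 58.449 = -2.849 → -2.85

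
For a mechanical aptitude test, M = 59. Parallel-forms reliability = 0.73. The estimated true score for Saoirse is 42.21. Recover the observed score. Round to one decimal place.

36.0

T̂ = ρX + (1 − ρ)μ  ⇒  X = (T̂ − (1 − ρ)μ) / ρ
X = (42.21 − 0.27 × 59) / 0.73 = (42.21 − 15.93) / 0.73 = 26.28 / 0.73 = 36.000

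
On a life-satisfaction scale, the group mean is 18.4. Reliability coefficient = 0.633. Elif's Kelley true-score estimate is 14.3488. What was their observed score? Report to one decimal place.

T̂ = ρX + (1 − ρ)μ  ⇒  X = (T̂ − (1 − ρ)μ) / ρ
X = (14.3488 − 0.367 × 18.4) / 0.633 = (14.3488 − 6.7528) / 0.633 = 7.5960 / 0.633 = 12.000

12.0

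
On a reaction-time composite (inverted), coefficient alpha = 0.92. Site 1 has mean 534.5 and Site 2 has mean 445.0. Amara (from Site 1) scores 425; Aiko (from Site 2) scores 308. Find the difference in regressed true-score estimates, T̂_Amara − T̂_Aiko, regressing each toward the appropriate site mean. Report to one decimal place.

114.8

T̂_Amara = 0.92(425) + 0.08(534.5) = 433.760
T̂_Aiko = 0.92(308) + 0.08(445.0) = 318.960
Difference = 433.760 − 318.960 = 114.800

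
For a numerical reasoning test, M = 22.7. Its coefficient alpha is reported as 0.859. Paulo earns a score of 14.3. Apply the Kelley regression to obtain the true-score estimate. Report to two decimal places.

15.48

T̂ = 0.859(14.3) + 0.141(22.7) = 12.2837 + 3.2007 = 15.484 → 15.48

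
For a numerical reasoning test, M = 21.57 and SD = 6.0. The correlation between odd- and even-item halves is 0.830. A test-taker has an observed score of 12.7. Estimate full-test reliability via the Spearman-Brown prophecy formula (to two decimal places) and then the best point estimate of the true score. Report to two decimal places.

Spearman-Brown: ρ = 2r/(1 + r) = 2(0.830)/(1 + 0.830) = 1.6600/1.830 = 0.9071 → 0.91
T̂ = 0.91(12.7) + 0.09(21.57) = 11.557 + 1.9413 = 13.498 → 13.50

13.50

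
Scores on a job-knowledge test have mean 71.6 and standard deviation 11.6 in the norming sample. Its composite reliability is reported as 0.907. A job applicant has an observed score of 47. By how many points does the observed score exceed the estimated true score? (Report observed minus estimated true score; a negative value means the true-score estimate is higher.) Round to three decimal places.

T̂ = 0.907(47) + 0.093(71.6) = 42.629 + 6.6588 = 49.28780 → 49.2878
X − T̂ = 47 − 49.2878 = -2.2878 → -2.288

-2.288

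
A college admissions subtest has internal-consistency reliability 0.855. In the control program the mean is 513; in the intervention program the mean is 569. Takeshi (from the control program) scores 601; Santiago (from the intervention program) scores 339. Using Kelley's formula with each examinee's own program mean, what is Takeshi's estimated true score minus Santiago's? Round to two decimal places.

215.89

T̂_Takeshi = 0.855(601) + 0.145(513) = 588.2400
T̂_Santiago = 0.855(339) + 0.145(569) = 372.3500
Difference = 588.2400 − 372.3500 = 215.8900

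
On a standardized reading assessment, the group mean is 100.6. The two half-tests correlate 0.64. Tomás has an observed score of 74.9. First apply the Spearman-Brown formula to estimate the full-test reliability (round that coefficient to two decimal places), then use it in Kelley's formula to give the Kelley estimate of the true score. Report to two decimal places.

Spearman-Brown: ρ = 2r/(1 + r) = 2(0.64)/(1 + 0.64) = 1.280/1.64 = 0.7805 → 0.78
T̂ = ρX + (1 − ρ)μ
  = 0.78 × 74.9 + 0.22 × 100.6
  = 58.422 + 22.132
  = 80.554
  ≈ 80.55

80.55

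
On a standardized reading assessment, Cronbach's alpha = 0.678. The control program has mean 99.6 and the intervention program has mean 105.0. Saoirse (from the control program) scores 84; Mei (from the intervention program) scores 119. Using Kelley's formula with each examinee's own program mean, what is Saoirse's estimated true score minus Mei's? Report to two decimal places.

T̂_Saoirse = 0.678(84) + 0.322(99.6) = 89.0232
T̂_Mei = 0.678(119) + 0.322(105.0) = 114.4920
Difference = 89.0232 − 114.4920 = -25.4688

-25.47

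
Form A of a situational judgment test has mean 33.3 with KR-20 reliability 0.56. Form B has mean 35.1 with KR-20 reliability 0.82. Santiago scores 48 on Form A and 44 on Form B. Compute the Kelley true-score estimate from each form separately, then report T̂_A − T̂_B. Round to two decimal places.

-0.87

T̂_A = 0.56(48) + 0.44(33.3) = 41.5320
T̂_B = 0.82(44) + 0.18(35.1) = 42.3980
T̂_A − T̂_B = -0.8660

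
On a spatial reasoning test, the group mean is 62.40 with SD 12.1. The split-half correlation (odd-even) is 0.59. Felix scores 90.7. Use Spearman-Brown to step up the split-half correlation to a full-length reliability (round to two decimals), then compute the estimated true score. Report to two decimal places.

Spearman-Brown: ρ = 2r/(1 + r) = 2(0.59)/(1 + 0.59) = 1.180/1.59 = 0.7421 → 0.74
Regress the observed score toward the mean by the unreliability: T̂ = 0.74·90.7 + 0.26·62.40 = 67.118 + 16.2240 = 83.342.

83.34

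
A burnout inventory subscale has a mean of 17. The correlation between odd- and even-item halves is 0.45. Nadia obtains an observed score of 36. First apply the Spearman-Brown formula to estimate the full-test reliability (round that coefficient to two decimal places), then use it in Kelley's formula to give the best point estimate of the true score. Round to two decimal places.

28.78

Spearman-Brown: ρ = 2r/(1 + r) = 2(0.45)/(1 + 0.45) = 0.900/1.45 = 0.6207 → 0.62
T̂ = ρX + (1 − ρ)μ
  = 0.62 × 36 + 0.38 × 17
  = 22.32 + 6.46
  = 28.780
  ≈ 28.78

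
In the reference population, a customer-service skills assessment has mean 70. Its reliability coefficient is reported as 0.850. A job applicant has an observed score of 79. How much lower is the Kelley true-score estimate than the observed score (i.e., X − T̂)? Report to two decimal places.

T̂ = ρX + (1 − ρ)μ
  = 0.850 × 79 + 0.150 × 70
  = 67.150 + 10.500
  = 77.6500
  ≈ 77.650
X − T̂ = 79 − 77.650 = 1.350 → 1.35

1.35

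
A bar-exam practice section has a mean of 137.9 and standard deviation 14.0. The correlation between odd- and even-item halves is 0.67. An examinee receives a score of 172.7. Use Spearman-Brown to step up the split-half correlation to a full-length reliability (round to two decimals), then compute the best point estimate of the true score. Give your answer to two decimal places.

165.74

Spearman-Brown: ρ = 2r/(1 + r) = 2(0.67)/(1 + 0.67) = 1.340/1.67 = 0.8024 → 0.80
T̂ = 0.80(172.7) + 0.20(137.9) = 138.160 + 27.580 = 165.740 → 165.74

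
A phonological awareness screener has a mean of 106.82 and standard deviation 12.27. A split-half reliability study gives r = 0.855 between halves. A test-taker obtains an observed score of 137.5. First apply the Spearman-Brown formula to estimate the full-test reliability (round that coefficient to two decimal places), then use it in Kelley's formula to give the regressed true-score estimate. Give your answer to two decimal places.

Spearman-Brown: ρ = 2r/(1 + r) = 2(0.855)/(1 + 0.855) = 1.7100/1.855 = 0.9218 → 0.92
Regress the observed score toward the mean by the unreliability: T̂ = 0.92·137.5 + 0.08·106.82 = 126.500 + 8.5456 = 135.046.

135.05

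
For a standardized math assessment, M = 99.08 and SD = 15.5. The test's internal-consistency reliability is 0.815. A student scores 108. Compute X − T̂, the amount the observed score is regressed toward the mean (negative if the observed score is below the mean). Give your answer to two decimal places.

1.65

Kelley's formula gives T̂ = 0.815·108 + 0.185·99.08 = 88.020 + 18.32980 = 106.3498.
X − T̂ = 108 − 106.350 = 1.650 → 1.65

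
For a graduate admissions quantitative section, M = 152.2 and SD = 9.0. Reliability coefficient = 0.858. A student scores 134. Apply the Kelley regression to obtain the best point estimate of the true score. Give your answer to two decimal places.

T̂ = ρX + (1 − ρ)μ
  = 0.858 × 134 + 0.142 × 152.2
  = 114.972 + 21.6124
  = 136.584
  ≈ 136.58

136.58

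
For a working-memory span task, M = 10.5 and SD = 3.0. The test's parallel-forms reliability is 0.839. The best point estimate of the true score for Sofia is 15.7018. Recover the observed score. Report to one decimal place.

16.7

T̂ = ρX + (1 − ρ)μ  ⇒  X = (T̂ − (1 − ρ)μ) / ρ
X = (15.7018 − 0.161 × 10.5) / 0.839 = (15.7018 − 1.6905) / 0.839 = 14.0113 / 0.839 = 16.700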